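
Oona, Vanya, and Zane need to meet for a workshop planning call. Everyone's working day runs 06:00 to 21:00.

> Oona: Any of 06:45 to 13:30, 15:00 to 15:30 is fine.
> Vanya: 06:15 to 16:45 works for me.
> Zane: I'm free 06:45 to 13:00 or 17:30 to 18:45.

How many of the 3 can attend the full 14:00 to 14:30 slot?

Vanya can make the full 14:00-14:30 slot — that's 1.

1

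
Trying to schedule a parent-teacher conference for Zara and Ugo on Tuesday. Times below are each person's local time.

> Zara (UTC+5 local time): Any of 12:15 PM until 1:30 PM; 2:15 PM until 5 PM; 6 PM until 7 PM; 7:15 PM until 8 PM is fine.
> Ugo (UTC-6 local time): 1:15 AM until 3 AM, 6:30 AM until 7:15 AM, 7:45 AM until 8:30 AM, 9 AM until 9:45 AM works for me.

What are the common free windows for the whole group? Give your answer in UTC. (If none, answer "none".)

07:15-08:30, 13:00-13:15, 13:45-14:00, 14:15-14:30

Zara in UTC: 07:15-08:30, 09:15-12:00, 13:00-14:00, 14:15-15:00 (subtract 5h to convert from UTC+5).
Ugo in UTC: 07:15-09:00, 12:30-13:15, 13:45-14:30, 15:00-15:45 (add 6h to convert from UTC-6).
Zara ∩ Ugo: 07:15-08:30, 13:00-13:15, 13:45-14:00, 14:15-14:30.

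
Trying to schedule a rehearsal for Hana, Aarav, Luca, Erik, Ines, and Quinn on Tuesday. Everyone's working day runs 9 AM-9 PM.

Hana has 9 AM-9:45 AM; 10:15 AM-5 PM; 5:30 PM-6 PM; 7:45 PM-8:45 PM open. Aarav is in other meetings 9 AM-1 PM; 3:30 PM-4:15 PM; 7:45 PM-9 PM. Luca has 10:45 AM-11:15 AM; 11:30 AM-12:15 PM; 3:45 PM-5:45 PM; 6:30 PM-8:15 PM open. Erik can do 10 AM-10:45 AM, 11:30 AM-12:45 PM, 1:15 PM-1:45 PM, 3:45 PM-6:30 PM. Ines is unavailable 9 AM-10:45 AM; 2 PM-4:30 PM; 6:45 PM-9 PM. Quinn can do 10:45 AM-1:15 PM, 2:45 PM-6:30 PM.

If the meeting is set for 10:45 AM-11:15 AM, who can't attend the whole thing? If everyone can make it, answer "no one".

Hana free: 09:00-09:45, 10:15-17:00, 17:30-18:00, 19:45-20:45.
Aarav free: 13:00-15:30, 16:15-19:45 (invert busy blocks within the working day).
Luca free: 10:45-11:15, 11:30-12:15, 15:45-17:45, 18:30-20:15.
Erik free: 10:00-10:45, 11:30-12:45, 13:15-13:45, 15:45-18:30.
Ines free: 10:45-14:00, 16:30-18:45 (invert busy blocks within the working day).
Quinn free: 10:45-13:15, 14:45-18:30.
Hana: free for 10:45-11:15. Aarav: not fully free for 10:45-11:15. Luca: free for 10:45-11:15. Erik: not fully free for 10:45-11:15. Ines: free for 10:45-11:15. Quinn: free for 10:45-11:15.

Aarav, Erik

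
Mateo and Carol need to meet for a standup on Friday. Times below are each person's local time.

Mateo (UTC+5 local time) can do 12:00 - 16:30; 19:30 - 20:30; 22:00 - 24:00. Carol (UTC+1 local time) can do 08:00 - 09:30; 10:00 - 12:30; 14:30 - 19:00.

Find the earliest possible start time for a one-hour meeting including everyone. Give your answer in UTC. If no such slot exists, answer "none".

Mateo in UTC: 07:00-11:30, 14:30-15:30, 17:00-19:00 (subtract 5h to convert from UTC+5).
Carol in UTC: 07:00-08:30, 09:00-11:30, 13:30-18:00 (subtract 1h to convert from UTC+1).
Mateo ∩ Carol: 07:00-08:30, 09:00-11:30, 14:30-15:30, 17:00-18:00.
Those are the intersection windows.
The first common window of at least 60 minutes is 07:00-08:30, so the earliest start is 07:00.

07:00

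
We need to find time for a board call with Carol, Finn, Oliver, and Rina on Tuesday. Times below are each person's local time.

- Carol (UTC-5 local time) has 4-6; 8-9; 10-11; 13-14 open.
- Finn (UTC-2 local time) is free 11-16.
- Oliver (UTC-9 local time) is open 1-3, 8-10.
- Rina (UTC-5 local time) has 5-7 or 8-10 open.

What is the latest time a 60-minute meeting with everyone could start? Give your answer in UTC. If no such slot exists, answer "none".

Carol in UTC: 09:00-11:00, 13:00-14:00, 15:00-16:00, 18:00-19:00 (add 5h to convert from UTC-5).
Finn in UTC: 13:00-18:00 (add 2h to convert from UTC-2).
Oliver in UTC: 10:00-12:00, 17:00-19:00 (add 9h to convert from UTC-9).
Rina in UTC: 10:00-12:00, 13:00-15:00 (add 5h to convert from UTC-5).
Carol ∩ Finn: 13:00-14:00, 15:00-16:00.
Carol ∩ Finn ∩ Oliver: ∅.
Carol ∩ Finn ∩ Oliver ∩ Rina: ∅.
There is no time when everyone is free.
No common window is at least 60 minutes long.

none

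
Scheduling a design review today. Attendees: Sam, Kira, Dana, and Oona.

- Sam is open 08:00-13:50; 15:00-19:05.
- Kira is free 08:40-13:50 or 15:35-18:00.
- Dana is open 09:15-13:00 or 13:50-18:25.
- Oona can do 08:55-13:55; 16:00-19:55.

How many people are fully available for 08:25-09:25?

Sam can make the full 08:25-09:25 slot — that's 1.

1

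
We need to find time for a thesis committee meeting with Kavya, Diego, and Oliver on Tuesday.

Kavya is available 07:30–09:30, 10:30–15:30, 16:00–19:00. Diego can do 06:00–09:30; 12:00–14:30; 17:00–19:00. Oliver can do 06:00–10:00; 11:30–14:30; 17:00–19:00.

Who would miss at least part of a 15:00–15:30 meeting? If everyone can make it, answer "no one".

Diego, Oliver

Kavya: free for 15:00-15:30. Diego: not fully free for 15:00-15:30. Oliver: not fully free for 15:00-15:30.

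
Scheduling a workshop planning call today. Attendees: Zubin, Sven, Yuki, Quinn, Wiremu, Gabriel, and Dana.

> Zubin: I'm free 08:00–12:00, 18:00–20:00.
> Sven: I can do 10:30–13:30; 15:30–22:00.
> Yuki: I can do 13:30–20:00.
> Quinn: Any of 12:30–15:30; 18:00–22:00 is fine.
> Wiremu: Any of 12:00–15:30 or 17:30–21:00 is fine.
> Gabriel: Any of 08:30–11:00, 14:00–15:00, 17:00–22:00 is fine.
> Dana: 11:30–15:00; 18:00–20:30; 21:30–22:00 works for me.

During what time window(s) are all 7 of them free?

Zubin ∩ Sven: 10:30-12:00, 18:00-20:00.
Zubin ∩ Sven ∩ Yuki: 18:00-20:00.
Zubin ∩ Sven ∩ Yuki ∩ Quinn: 18:00-20:00.
Zubin ∩ Sven ∩ Yuki ∩ Quinn ∩ Wiremu: 18:00-20:00.
Zubin ∩ Sven ∩ Yuki ∩ Quinn ∩ Wiremu ∩ Gabriel: 18:00-20:00.
Zubin ∩ Sven ∩ Yuki ∩ Quinn ∩ Wiremu ∩ Gabriel ∩ Dana: 18:00-20:00.

18:00-20:00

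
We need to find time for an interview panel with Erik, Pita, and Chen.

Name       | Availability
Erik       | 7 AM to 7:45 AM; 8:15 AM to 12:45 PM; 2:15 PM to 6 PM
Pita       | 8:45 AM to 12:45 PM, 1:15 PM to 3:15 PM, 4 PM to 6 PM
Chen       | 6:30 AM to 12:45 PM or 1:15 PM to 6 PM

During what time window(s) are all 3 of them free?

Erik ∩ Pita: 08:45-12:45, 14:15-15:15, 16:00-18:00.
Erik ∩ Pita ∩ Chen: 08:45-12:45, 14:15-15:15, 16:00-18:00.
Those are the intersection windows.

08:45-12:45, 14:15-15:15, 16:00-18:00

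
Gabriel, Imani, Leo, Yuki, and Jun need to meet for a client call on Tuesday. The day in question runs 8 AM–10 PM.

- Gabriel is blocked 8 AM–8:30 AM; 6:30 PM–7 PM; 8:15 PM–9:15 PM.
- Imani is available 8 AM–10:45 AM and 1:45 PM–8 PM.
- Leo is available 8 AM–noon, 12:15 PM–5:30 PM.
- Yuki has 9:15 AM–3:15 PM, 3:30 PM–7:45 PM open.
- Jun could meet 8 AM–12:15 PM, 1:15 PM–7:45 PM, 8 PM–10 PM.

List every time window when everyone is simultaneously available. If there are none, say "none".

Gabriel free: 08:30-18:30, 19:00-20:15, 21:15-22:00 (invert busy blocks within the working day).
Imani free: 08:00-10:45, 13:45-20:00.
Leo free: 08:00-12:00, 12:15-17:30.
Yuki free: 09:15-15:15, 15:30-19:45.
Jun free: 08:00-12:15, 13:15-19:45, 20:00-22:00.
Gabriel ∩ Imani: 08:30-10:45, 13:45-18:30, 19:00-20:00.
Gabriel ∩ Imani ∩ Leo: 08:30-10:45, 13:45-17:30.
Gabriel ∩ Imani ∩ Leo ∩ Yuki: 09:15-10:45, 13:45-15:15, 15:30-17:30.
Gabriel ∩ Imani ∩ Leo ∩ Yuki ∩ Jun: 09:15-10:45, 13:45-15:15, 15:30-17:30.
So the common availability across everyone is 09:15-10:45, 13:45-15:15, 15:30-17:30.

09:15-10:45, 13:45-15:15, 15:30-17:30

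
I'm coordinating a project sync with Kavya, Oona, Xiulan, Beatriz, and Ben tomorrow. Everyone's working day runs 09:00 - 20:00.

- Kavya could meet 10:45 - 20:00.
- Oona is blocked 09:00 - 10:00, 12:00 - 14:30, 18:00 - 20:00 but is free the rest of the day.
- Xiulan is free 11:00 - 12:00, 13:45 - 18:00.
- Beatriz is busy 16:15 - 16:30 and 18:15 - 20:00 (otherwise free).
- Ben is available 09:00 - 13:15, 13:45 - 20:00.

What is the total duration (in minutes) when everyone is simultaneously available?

255

Kavya free: 10:45-20:00.
Oona free: 10:00-12:00, 14:30-18:00 (invert busy blocks within the working day).
Xiulan free: 11:00-12:00, 13:45-18:00.
Beatriz free: 09:00-16:15, 16:30-18:15 (invert busy blocks within the working day).
Ben free: 09:00-13:15, 13:45-20:00.
Kavya ∩ Oona: 10:45-12:00, 14:30-18:00.
Kavya ∩ Oona ∩ Xiulan: 11:00-12:00, 14:30-18:00.
Kavya ∩ Oona ∩ Xiulan ∩ Beatriz: 11:00-12:00, 14:30-16:15, 16:30-18:00.
Kavya ∩ Oona ∩ Xiulan ∩ Beatriz ∩ Ben: 11:00-12:00, 14:30-16:15, 16:30-18:00.
So the common availability across everyone is 11:00-12:00, 14:30-16:15, 16:30-18:00.
Summing the common windows: 60 + 105 + 90 = 255 minutes.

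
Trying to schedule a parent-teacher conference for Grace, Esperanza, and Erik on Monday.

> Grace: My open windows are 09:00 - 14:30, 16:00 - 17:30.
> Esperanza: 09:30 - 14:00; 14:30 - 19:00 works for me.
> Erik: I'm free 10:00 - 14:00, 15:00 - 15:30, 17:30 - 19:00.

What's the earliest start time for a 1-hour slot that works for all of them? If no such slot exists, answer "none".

Grace ∩ Esperanza: 09:30-14:00, 16:00-17:30.
Grace ∩ Esperanza ∩ Erik: 10:00-14:00.
So the common availability across everyone is 10:00-14:00.
The first common window of at least 60 minutes is 10:00-14:00, so the earliest start is 10:00.

10:00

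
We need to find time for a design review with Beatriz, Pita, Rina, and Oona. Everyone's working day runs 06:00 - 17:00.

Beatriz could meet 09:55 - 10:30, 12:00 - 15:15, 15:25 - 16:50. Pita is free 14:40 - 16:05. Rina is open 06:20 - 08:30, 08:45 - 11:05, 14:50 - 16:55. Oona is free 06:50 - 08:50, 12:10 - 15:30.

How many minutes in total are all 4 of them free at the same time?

Beatriz ∩ Pita: 14:40-15:15, 15:25-16:05.
Beatriz ∩ Pita ∩ Rina: 14:50-15:15, 15:25-16:05.
Beatriz ∩ Pita ∩ Rina ∩ Oona: 14:50-15:15, 15:25-15:30.
Those are the intersection windows.
Summing the common windows: 25 + 5 = 30 minutes.

30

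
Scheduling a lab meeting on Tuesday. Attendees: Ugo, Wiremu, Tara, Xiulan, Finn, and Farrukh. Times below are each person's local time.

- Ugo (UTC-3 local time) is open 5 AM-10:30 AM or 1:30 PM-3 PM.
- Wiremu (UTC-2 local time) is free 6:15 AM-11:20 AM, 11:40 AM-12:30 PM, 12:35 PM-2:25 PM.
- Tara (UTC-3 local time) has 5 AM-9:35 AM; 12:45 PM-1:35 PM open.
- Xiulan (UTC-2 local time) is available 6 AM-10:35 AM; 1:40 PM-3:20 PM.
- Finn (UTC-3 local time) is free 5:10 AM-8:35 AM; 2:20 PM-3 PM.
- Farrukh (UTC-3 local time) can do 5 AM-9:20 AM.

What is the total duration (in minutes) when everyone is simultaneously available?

Ugo in UTC: 08:00-13:30, 16:30-18:00 (add 3h to convert from UTC-3).
Wiremu in UTC: 08:15-13:20, 13:40-14:30, 14:35-16:25 (add 2h to convert from UTC-2).
Tara in UTC: 08:00-12:35, 15:45-16:35 (add 3h to convert from UTC-3).
Xiulan in UTC: 08:00-12:35, 15:40-17:20 (add 2h to convert from UTC-2).
Finn in UTC: 08:10-11:35, 17:20-18:00 (add 3h to convert from UTC-3).
Farrukh in UTC: 08:00-12:20 (add 3h to convert from UTC-3).
Ugo ∩ Wiremu: 08:15-13:20.
Ugo ∩ Wiremu ∩ Tara: 08:15-12:35.
Ugo ∩ Wiremu ∩ Tara ∩ Xiulan: 08:15-12:35.
Ugo ∩ Wiremu ∩ Tara ∩ Xiulan ∩ Finn: 08:15-11:35.
Ugo ∩ Wiremu ∩ Tara ∩ Xiulan ∩ Finn ∩ Farrukh: 08:15-11:35.
That's a single block of 200 minutes.

200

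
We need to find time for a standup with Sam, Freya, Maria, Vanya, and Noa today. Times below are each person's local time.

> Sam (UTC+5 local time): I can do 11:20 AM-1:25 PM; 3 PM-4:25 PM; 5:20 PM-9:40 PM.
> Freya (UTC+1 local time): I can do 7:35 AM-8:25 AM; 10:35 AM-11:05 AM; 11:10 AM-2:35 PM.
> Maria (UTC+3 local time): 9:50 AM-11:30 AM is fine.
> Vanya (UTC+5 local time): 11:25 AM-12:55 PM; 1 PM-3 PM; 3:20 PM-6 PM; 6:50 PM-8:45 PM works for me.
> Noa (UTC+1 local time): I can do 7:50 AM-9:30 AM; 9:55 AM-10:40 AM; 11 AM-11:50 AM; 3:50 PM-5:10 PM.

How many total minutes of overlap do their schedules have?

Sam in UTC: 06:20-08:25, 10:00-11:25, 12:20-16:40 (subtract 5h to convert from UTC+5).
Freya in UTC: 06:35-07:25, 09:35-10:05, 10:10-13:35 (subtract 1h to convert from UTC+1).
Maria in UTC: 06:50-08:30 (subtract 3h to convert from UTC+3).
Vanya in UTC: 06:25-07:55, 08:00-10:00, 10:20-13:00, 13:50-15:45 (subtract 5h to convert from UTC+5).
Noa in UTC: 06:50-08:30, 08:55-09:40, 10:00-10:50, 14:50-16:10 (subtract 1h to convert from UTC+1).
Sam ∩ Freya: 06:35-07:25, 10:00-10:05, 10:10-11:25, 12:20-13:35.
Sam ∩ Freya ∩ Maria: 06:50-07:25.
Sam ∩ Freya ∩ Maria ∩ Vanya: 06:50-07:25.
Sam ∩ Freya ∩ Maria ∩ Vanya ∩ Noa: 06:50-07:25.
So the common availability across everyone is 06:50-07:25.
That's a single block of 35 minutes.

35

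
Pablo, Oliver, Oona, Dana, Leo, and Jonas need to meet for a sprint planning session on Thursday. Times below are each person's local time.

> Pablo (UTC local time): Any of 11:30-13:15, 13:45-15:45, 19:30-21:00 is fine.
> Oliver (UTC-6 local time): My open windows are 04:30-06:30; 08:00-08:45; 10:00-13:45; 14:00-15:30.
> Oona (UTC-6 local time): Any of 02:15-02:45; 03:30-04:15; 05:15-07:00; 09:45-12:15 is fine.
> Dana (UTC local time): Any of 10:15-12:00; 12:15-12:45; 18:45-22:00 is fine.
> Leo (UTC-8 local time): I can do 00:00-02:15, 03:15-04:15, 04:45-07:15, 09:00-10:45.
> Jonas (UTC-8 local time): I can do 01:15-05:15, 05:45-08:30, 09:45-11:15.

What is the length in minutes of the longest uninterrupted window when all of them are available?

30

Pablo in UTC: 11:30-13:15, 13:45-15:45, 19:30-21:00.
Oliver in UTC: 10:30-12:30, 14:00-14:45, 16:00-19:45, 20:00-21:30 (add 6h to convert from UTC-6).
Oona in UTC: 08:15-08:45, 09:30-10:15, 11:15-13:00, 15:45-18:15 (add 6h to convert from UTC-6).
Dana in UTC: 10:15-12:00, 12:15-12:45, 18:45-22:00.
Leo in UTC: 08:00-10:15, 11:15-12:15, 12:45-15:15, 17:00-18:45 (add 8h to convert from UTC-8).
Jonas in UTC: 09:15-13:15, 13:45-16:30, 17:45-19:15 (add 8h to convert from UTC-8).
Pablo ∩ Oliver: 11:30-12:30, 14:00-14:45, 19:30-19:45, 20:00-21:00.
Pablo ∩ Oliver ∩ Oona: 11:30-12:30.
Pablo ∩ Oliver ∩ Oona ∩ Dana: 11:30-12:00, 12:15-12:30.
Pablo ∩ Oliver ∩ Oona ∩ Dana ∩ Leo: 11:30-12:00.
Pablo ∩ Oliver ∩ Oona ∩ Dana ∩ Leo ∩ Jonas: 11:30-12:00.
The longest is 11:30-12:00 at 30 minutes.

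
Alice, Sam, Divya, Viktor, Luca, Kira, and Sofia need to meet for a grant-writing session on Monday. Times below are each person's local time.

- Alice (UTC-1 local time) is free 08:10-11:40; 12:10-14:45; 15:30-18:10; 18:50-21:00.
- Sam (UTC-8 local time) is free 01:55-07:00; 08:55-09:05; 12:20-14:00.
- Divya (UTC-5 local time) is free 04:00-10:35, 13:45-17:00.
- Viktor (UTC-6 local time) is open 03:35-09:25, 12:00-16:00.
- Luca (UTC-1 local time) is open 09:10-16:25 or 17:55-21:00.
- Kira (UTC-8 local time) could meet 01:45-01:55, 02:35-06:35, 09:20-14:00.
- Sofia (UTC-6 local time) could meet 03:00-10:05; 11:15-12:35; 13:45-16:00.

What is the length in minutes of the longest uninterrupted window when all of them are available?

Alice in UTC: 09:10-12:40, 13:10-15:45, 16:30-19:10, 19:50-22:00 (add 1h to convert from UTC-1).
Sam in UTC: 09:55-15:00, 16:55-17:05, 20:20-22:00 (add 8h to convert from UTC-8).
Divya in UTC: 09:00-15:35, 18:45-22:00 (add 5h to convert from UTC-5).
Viktor in UTC: 09:35-15:25, 18:00-22:00 (add 6h to convert from UTC-6).
Luca in UTC: 10:10-17:25, 18:55-22:00 (add 1h to convert from UTC-1).
Kira in UTC: 09:45-09:55, 10:35-14:35, 17:20-22:00 (add 8h to convert from UTC-8).
Sofia in UTC: 09:00-16:05, 17:15-18:35, 19:45-22:00 (add 6h to convert from UTC-6).
Alice ∩ Sam: 09:55-12:40, 13:10-15:00, 16:55-17:05, 20:20-22:00.
Alice ∩ Sam ∩ Divya: 09:55-12:40, 13:10-15:00, 20:20-22:00.
Alice ∩ Sam ∩ Divya ∩ Viktor: 09:55-12:40, 13:10-15:00, 20:20-22:00.
Alice ∩ Sam ∩ Divya ∩ Viktor ∩ Luca: 10:10-12:40, 13:10-15:00, 20:20-22:00.
Alice ∩ Sam ∩ Divya ∩ Viktor ∩ Luca ∩ Kira: 10:35-12:40, 13:10-14:35, 20:20-22:00.
Alice ∩ Sam ∩ Divya ∩ Viktor ∩ Luca ∩ Kira ∩ Sofia: 10:35-12:40, 13:10-14:35, 20:20-22:00.
The longest is 10:35-12:40 at 125 minutes.

125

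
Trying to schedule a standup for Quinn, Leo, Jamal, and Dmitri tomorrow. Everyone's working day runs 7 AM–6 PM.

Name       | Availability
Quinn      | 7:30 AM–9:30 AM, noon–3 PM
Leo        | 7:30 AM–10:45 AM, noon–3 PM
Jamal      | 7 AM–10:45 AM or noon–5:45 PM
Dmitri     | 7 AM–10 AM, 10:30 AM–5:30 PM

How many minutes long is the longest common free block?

180

Quinn ∩ Leo: 07:30-09:30, 12:00-15:00.
Quinn ∩ Leo ∩ Jamal: 07:30-09:30, 12:00-15:00.
Quinn ∩ Leo ∩ Jamal ∩ Dmitri: 07:30-09:30, 12:00-15:00.
Those are the intersection windows.
The longest is 12:00-15:00 at 180 minutes.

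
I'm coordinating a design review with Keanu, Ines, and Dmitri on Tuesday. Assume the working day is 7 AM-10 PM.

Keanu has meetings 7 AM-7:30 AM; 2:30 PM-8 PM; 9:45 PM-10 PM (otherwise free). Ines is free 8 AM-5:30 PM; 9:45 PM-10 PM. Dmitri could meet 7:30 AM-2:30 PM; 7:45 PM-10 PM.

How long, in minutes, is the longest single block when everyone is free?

390

Keanu free: 07:30-14:30, 20:00-21:45 (invert busy blocks within the working day).
Ines free: 08:00-17:30, 21:45-22:00.
Dmitri free: 07:30-14:30, 19:45-22:00.
Keanu ∩ Ines: 08:00-14:30.
Keanu ∩ Ines ∩ Dmitri: 08:00-14:30.
The longest is 08:00-14:30 at 390 minutes.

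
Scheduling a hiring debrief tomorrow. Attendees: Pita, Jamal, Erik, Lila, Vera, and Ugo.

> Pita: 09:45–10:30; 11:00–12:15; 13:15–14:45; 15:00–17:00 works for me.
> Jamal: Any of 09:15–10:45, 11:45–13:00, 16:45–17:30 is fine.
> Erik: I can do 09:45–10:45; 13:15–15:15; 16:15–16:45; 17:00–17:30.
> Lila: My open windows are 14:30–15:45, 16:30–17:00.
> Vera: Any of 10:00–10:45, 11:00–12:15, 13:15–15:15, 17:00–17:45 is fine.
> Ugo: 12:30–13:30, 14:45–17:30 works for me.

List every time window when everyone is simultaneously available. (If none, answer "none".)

Pita ∩ Jamal: 09:45-10:30, 11:45-12:15, 16:45-17:00.
Pita ∩ Jamal ∩ Erik: 09:45-10:30.
Pita ∩ Jamal ∩ Erik ∩ Lila: ∅.
Pita ∩ Jamal ∩ Erik ∩ Lila ∩ Vera: ∅.
Pita ∩ Jamal ∩ Erik ∩ Lila ∩ Vera ∩ Ugo: ∅.
There is no time when everyone is free.

none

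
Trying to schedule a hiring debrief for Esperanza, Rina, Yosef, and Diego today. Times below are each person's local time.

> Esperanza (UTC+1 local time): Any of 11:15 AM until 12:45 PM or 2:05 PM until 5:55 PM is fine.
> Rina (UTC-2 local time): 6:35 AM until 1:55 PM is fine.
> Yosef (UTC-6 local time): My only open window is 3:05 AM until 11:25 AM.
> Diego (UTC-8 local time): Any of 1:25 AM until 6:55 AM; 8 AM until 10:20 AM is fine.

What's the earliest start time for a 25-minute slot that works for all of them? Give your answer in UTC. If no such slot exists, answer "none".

10:15

Esperanza in UTC: 10:15-11:45, 13:05-16:55 (subtract 1h to convert from UTC+1).
Rina in UTC: 08:35-15:55 (add 2h to convert from UTC-2).
Yosef in UTC: 09:05-17:25 (add 6h to convert from UTC-6).
Diego in UTC: 09:25-14:55, 16:00-18:20 (add 8h to convert from UTC-8).
Esperanza ∩ Rina: 10:15-11:45, 13:05-15:55.
Esperanza ∩ Rina ∩ Yosef: 10:15-11:45, 13:05-15:55.
Esperanza ∩ Rina ∩ Yosef ∩ Diego: 10:15-11:45, 13:05-14:55.
So the common availability across everyone is 10:15-11:45, 13:05-14:55.
The first common window of at least 25 minutes is 10:15-11:45, so the earliest start is 10:15.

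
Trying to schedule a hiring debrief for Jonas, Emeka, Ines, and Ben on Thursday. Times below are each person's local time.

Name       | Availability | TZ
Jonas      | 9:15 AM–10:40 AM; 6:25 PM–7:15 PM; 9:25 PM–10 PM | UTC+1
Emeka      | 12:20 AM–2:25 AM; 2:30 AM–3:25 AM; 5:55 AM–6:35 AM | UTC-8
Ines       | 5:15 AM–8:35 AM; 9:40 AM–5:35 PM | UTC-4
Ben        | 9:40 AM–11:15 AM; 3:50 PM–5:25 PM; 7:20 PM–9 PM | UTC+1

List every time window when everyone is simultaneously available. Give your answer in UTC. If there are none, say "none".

09:15-09:40

Jonas in UTC: 08:15-09:40, 17:25-18:15, 20:25-21:00 (subtract 1h to convert from UTC+1).
Emeka in UTC: 08:20-10:25, 10:30-11:25, 13:55-14:35 (add 8h to convert from UTC-8).
Ines in UTC: 09:15-12:35, 13:40-21:35 (add 4h to convert from UTC-4).
Ben in UTC: 08:40-10:15, 14:50-16:25, 18:20-20:00 (subtract 1h to convert from UTC+1).
Jonas ∩ Emeka: 08:20-09:40.
Jonas ∩ Emeka ∩ Ines: 09:15-09:40.
Jonas ∩ Emeka ∩ Ines ∩ Ben: 09:15-09:40.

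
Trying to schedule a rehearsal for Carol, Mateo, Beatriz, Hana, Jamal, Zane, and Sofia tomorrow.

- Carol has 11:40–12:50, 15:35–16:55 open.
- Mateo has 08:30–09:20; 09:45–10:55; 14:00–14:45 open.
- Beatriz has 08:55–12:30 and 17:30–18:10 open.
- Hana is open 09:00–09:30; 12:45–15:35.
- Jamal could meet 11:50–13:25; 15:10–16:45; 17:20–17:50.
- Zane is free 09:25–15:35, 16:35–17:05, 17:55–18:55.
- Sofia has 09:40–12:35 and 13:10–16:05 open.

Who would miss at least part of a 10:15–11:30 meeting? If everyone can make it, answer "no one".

Carol: not fully free for 10:15-11:30. Mateo: not fully free for 10:15-11:30. Beatriz: free for 10:15-11:30. Hana: not fully free for 10:15-11:30. Jamal: not fully free for 10:15-11:30. Zane: free for 10:15-11:30. Sofia: free for 10:15-11:30.

Carol, Hana, Jamal, Mateo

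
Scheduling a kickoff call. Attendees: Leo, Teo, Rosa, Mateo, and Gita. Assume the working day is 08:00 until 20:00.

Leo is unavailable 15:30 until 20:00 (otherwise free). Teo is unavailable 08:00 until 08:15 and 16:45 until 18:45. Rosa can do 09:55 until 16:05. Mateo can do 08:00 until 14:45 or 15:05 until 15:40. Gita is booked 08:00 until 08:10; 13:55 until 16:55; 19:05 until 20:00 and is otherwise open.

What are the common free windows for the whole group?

09:55-13:55

Leo free: 08:00-15:30 (invert busy blocks within the working day).
Teo free: 08:15-16:45, 18:45-20:00 (invert busy blocks within the working day).
Rosa free: 09:55-16:05.
Mateo free: 08:00-14:45, 15:05-15:40.
Gita free: 08:10-13:55, 16:55-19:05 (invert busy blocks within the working day).
Leo ∩ Teo: 08:15-15:30.
Leo ∩ Teo ∩ Rosa: 09:55-15:30.
Leo ∩ Teo ∩ Rosa ∩ Mateo: 09:55-14:45, 15:05-15:30.
Leo ∩ Teo ∩ Rosa ∩ Mateo ∩ Gita: 09:55-13:55.
So the common availability across everyone is 09:55-13:55.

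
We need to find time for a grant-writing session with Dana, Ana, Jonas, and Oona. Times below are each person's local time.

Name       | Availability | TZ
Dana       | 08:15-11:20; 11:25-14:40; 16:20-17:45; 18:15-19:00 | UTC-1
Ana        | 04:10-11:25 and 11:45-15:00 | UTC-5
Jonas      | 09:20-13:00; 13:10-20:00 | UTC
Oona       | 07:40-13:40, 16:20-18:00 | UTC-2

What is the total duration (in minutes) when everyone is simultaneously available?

415

Dana in UTC: 09:15-12:20, 12:25-15:40, 17:20-18:45, 19:15-20:00 (add 1h to convert from UTC-1).
Ana in UTC: 09:10-16:25, 16:45-20:00 (add 5h to convert from UTC-5).
Jonas in UTC: 09:20-13:00, 13:10-20:00.
Oona in UTC: 09:40-15:40, 18:20-20:00 (add 2h to convert from UTC-2).
Dana ∩ Ana: 09:15-12:20, 12:25-15:40, 17:20-18:45, 19:15-20:00.
Dana ∩ Ana ∩ Jonas: 09:20-12:20, 12:25-13:00, 13:10-15:40, 17:20-18:45, 19:15-20:00.
Dana ∩ Ana ∩ Jonas ∩ Oona: 09:40-12:20, 12:25-13:00, 13:10-15:40, 18:20-18:45, 19:15-20:00.
Summing the common windows: 160 + 35 + 150 + 25 + 45 = 415 minutes.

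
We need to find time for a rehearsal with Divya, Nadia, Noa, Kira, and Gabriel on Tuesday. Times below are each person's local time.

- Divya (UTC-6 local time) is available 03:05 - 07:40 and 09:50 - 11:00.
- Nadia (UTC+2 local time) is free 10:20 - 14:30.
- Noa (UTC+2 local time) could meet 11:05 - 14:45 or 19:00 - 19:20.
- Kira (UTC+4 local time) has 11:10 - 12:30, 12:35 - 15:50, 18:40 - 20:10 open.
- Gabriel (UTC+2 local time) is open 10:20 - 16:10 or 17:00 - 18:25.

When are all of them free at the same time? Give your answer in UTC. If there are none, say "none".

09:05-11:50

Divya in UTC: 09:05-13:40, 15:50-17:00 (add 6h to convert from UTC-6).
Nadia in UTC: 08:20-12:30 (subtract 2h to convert from UTC+2).
Noa in UTC: 09:05-12:45, 17:00-17:20 (subtract 2h to convert from UTC+2).
Kira in UTC: 07:10-08:30, 08:35-11:50, 14:40-16:10 (subtract 4h to convert from UTC+4).
Gabriel in UTC: 08:20-14:10, 15:00-16:25 (subtract 2h to convert from UTC+2).
Divya ∩ Nadia: 09:05-12:30.
Divya ∩ Nadia ∩ Noa: 09:05-12:30.
Divya ∩ Nadia ∩ Noa ∩ Kira: 09:05-11:50.
Divya ∩ Nadia ∩ Noa ∩ Kira ∩ Gabriel: 09:05-11:50.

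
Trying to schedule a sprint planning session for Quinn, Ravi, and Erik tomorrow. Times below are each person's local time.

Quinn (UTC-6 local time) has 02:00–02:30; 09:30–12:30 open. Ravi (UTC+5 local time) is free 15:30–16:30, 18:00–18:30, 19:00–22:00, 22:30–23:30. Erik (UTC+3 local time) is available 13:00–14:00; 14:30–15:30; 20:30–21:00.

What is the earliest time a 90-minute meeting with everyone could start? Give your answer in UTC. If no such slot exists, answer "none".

none

Quinn in UTC: 08:00-08:30, 15:30-18:30 (add 6h to convert from UTC-6).
Ravi in UTC: 10:30-11:30, 13:00-13:30, 14:00-17:00, 17:30-18:30 (subtract 5h to convert from UTC+5).
Erik in UTC: 10:00-11:00, 11:30-12:30, 17:30-18:00 (subtract 3h to convert from UTC+3).
Quinn ∩ Ravi: 15:30-17:00, 17:30-18:30.
Quinn ∩ Ravi ∩ Erik: 17:30-18:00.
Those are the intersection windows.
No common window is at least 90 minutes long.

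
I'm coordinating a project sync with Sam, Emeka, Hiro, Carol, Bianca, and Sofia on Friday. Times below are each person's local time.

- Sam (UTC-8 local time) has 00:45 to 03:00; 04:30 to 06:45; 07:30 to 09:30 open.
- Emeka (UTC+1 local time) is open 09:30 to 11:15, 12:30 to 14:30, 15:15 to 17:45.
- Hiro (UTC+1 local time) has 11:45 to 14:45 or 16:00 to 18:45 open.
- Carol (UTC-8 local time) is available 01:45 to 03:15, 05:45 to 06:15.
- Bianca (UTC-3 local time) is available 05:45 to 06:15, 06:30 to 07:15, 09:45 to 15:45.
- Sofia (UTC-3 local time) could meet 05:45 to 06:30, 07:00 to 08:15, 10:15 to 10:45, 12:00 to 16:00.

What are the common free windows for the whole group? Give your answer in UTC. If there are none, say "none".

Sam in UTC: 08:45-11:00, 12:30-14:45, 15:30-17:30 (add 8h to convert from UTC-8).
Emeka in UTC: 08:30-10:15, 11:30-13:30, 14:15-16:45 (subtract 1h to convert from UTC+1).
Hiro in UTC: 10:45-13:45, 15:00-17:45 (subtract 1h to convert from UTC+1).
Carol in UTC: 09:45-11:15, 13:45-14:15 (add 8h to convert from UTC-8).
Bianca in UTC: 08:45-09:15, 09:30-10:15, 12:45-18:45 (add 3h to convert from UTC-3).
Sofia in UTC: 08:45-09:30, 10:00-11:15, 13:15-13:45, 15:00-19:00 (add 3h to convert from UTC-3).
Sam ∩ Emeka: 08:45-10:15, 12:30-13:30, 14:15-14:45, 15:30-16:45.
Sam ∩ Emeka ∩ Hiro: 12:30-13:30, 15:30-16:45.
Sam ∩ Emeka ∩ Hiro ∩ Carol: ∅.
Sam ∩ Emeka ∩ Hiro ∩ Carol ∩ Bianca: ∅.
Sam ∩ Emeka ∩ Hiro ∩ Carol ∩ Bianca ∩ Sofia: ∅.
There is no time when everyone is free.

none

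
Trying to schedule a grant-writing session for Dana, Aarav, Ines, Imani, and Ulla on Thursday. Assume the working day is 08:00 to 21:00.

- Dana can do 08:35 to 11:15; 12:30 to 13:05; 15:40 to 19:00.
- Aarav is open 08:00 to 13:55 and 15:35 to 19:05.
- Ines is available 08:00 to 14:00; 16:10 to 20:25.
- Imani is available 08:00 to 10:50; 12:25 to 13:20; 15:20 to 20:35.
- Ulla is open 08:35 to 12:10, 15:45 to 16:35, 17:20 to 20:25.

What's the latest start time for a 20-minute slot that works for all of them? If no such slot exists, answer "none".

Dana ∩ Aarav: 08:35-11:15, 12:30-13:05, 15:40-19:00.
Dana ∩ Aarav ∩ Ines: 08:35-11:15, 12:30-13:05, 16:10-19:00.
Dana ∩ Aarav ∩ Ines ∩ Imani: 08:35-10:50, 12:30-13:05, 16:10-19:00.
Dana ∩ Aarav ∩ Ines ∩ Imani ∩ Ulla: 08:35-10:50, 16:10-16:35, 17:20-19:00.
The last common window of at least 20 minutes is 17:20-19:00; a 20-minute meeting can start as late as 18:40 and still end by 19:00.

18:40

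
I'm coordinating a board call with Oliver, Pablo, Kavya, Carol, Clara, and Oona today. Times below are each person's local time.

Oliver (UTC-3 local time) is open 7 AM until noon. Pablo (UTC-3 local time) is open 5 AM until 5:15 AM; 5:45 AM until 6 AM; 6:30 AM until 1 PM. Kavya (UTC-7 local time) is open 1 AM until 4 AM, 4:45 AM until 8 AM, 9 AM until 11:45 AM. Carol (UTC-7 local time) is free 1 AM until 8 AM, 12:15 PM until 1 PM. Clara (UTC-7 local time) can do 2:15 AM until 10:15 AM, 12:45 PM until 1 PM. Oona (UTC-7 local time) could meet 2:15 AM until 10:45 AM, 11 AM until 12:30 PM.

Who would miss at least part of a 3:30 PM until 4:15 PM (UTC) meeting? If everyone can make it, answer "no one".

Oliver in UTC: 10:00-15:00 (add 3h to convert from UTC-3).
Pablo in UTC: 08:00-08:15, 08:45-09:00, 09:30-16:00 (add 3h to convert from UTC-3).
Kavya in UTC: 08:00-11:00, 11:45-15:00, 16:00-18:45 (add 7h to convert from UTC-7).
Carol in UTC: 08:00-15:00, 19:15-20:00 (add 7h to convert from UTC-7).
Clara in UTC: 09:15-17:15, 19:45-20:00 (add 7h to convert from UTC-7).
Oona in UTC: 09:15-17:45, 18:00-19:30 (add 7h to convert from UTC-7).
Oliver: not fully free for 15:30-16:15. Pablo: not fully free for 15:30-16:15. Kavya: not fully free for 15:30-16:15. Carol: not fully free for 15:30-16:15. Clara: free for 15:30-16:15. Oona: free for 15:30-16:15.

Carol, Kavya, Oliver, Pablo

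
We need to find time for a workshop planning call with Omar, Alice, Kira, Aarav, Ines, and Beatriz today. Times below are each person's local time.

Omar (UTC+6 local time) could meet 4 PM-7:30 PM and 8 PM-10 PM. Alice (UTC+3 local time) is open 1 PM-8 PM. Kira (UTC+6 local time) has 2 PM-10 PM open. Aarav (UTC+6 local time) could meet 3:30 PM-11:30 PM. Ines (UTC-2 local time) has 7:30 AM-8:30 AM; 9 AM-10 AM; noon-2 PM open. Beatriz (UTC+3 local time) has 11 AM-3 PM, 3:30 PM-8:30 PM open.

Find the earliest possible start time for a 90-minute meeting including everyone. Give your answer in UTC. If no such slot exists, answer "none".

14:00

Omar in UTC: 10:00-13:30, 14:00-16:00 (subtract 6h to convert from UTC+6).
Alice in UTC: 10:00-17:00 (subtract 3h to convert from UTC+3).
Kira in UTC: 08:00-16:00 (subtract 6h to convert from UTC+6).
Aarav in UTC: 09:30-17:30 (subtract 6h to convert from UTC+6).
Ines in UTC: 09:30-10:30, 11:00-12:00, 14:00-16:00 (add 2h to convert from UTC-2).
Beatriz in UTC: 08:00-12:00, 12:30-17:30 (subtract 3h to convert from UTC+3).
Omar ∩ Alice: 10:00-13:30, 14:00-16:00.
Omar ∩ Alice ∩ Kira: 10:00-13:30, 14:00-16:00.
Omar ∩ Alice ∩ Kira ∩ Aarav: 10:00-13:30, 14:00-16:00.
Omar ∩ Alice ∩ Kira ∩ Aarav ∩ Ines: 10:00-10:30, 11:00-12:00, 14:00-16:00.
Omar ∩ Alice ∩ Kira ∩ Aarav ∩ Ines ∩ Beatriz: 10:00-10:30, 11:00-12:00, 14:00-16:00.
Those are the intersection windows.
The first common window of at least 90 minutes is 14:00-16:00, so the earliest start is 14:00.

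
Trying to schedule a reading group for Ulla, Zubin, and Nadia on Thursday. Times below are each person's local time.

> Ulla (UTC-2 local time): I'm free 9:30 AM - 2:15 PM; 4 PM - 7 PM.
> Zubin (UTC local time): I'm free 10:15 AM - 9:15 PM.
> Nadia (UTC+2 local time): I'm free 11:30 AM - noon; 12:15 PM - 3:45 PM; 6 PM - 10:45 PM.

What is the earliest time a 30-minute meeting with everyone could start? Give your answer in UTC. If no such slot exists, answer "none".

11:30

Ulla in UTC: 11:30-16:15, 18:00-21:00 (add 2h to convert from UTC-2).
Zubin in UTC: 10:15-21:15.
Nadia in UTC: 09:30-10:00, 10:15-13:45, 16:00-20:45 (subtract 2h to convert from UTC+2).
Ulla ∩ Zubin: 11:30-16:15, 18:00-21:00.
Ulla ∩ Zubin ∩ Nadia: 11:30-13:45, 16:00-16:15, 18:00-20:45.
The first common window of at least 30 minutes is 11:30-13:45, so the earliest start is 11:30.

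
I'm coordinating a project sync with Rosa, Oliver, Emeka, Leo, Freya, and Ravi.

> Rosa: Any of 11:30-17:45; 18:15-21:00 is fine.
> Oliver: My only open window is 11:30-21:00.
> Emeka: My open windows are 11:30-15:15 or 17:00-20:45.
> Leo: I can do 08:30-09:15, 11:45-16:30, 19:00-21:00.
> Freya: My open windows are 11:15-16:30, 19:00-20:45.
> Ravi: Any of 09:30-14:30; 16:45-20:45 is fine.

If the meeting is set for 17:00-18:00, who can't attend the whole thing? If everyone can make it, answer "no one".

Freya, Leo, Rosa

Rosa: not fully free for 17:00-18:00. Oliver: free for 17:00-18:00. Emeka: free for 17:00-18:00. Leo: not fully free for 17:00-18:00. Freya: not fully free for 17:00-18:00. Ravi: free for 17:00-18:00.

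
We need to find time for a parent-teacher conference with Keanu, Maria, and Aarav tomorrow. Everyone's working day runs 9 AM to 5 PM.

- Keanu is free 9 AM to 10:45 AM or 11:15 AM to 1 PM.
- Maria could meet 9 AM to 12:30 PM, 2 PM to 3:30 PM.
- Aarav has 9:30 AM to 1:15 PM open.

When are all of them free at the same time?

09:30-10:45, 11:15-12:30

Keanu ∩ Maria: 09:00-10:45, 11:15-12:30.
Keanu ∩ Maria ∩ Aarav: 09:30-10:45, 11:15-12:30.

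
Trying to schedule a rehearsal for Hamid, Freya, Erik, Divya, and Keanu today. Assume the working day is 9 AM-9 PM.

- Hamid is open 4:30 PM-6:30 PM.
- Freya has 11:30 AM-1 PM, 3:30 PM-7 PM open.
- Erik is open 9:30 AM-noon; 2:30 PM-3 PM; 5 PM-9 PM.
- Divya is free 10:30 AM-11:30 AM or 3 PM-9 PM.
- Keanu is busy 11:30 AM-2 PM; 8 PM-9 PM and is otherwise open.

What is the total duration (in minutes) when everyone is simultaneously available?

Hamid free: 16:30-18:30.
Freya free: 11:30-13:00, 15:30-19:00.
Erik free: 09:30-12:00, 14:30-15:00, 17:00-21:00.
Divya free: 10:30-11:30, 15:00-21:00.
Keanu free: 09:00-11:30, 14:00-20:00 (invert busy blocks within the working day).
Hamid ∩ Freya: 16:30-18:30.
Hamid ∩ Freya ∩ Erik: 17:00-18:30.
Hamid ∩ Freya ∩ Erik ∩ Divya: 17:00-18:30.
Hamid ∩ Freya ∩ Erik ∩ Divya ∩ Keanu: 17:00-18:30.
That's a single block of 90 minutes.

90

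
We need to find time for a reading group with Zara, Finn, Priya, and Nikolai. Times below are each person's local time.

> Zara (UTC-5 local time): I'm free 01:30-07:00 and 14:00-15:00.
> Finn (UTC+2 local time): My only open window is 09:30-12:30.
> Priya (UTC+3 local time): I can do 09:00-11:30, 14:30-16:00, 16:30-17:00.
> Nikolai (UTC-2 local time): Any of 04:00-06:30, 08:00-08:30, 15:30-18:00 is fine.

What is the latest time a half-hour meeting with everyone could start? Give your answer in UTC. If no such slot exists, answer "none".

Zara in UTC: 06:30-12:00, 19:00-20:00 (add 5h to convert from UTC-5).
Finn in UTC: 07:30-10:30 (subtract 2h to convert from UTC+2).
Priya in UTC: 06:00-08:30, 11:30-13:00, 13:30-14:00 (subtract 3h to convert from UTC+3).
Nikolai in UTC: 06:00-08:30, 10:00-10:30, 17:30-20:00 (add 2h to convert from UTC-2).
Zara ∩ Finn: 07:30-10:30.
Zara ∩ Finn ∩ Priya: 07:30-08:30.
Zara ∩ Finn ∩ Priya ∩ Nikolai: 07:30-08:30.
So the common availability across everyone is 07:30-08:30.
The last common window of at least 30 minutes is 07:30-08:30; a 30-minute meeting can start as late as 08:00 and still end by 08:30.

08:00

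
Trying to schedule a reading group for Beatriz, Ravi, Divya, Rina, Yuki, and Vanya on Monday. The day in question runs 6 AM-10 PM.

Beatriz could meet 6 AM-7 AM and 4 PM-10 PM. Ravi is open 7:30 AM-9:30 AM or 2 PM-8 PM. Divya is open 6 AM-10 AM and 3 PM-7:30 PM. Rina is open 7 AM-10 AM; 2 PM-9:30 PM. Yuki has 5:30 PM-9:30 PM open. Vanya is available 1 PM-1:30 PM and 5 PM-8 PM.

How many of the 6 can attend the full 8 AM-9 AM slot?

Ravi, Divya, and Rina can make the full 08:00-09:00 slot — that's 3.

3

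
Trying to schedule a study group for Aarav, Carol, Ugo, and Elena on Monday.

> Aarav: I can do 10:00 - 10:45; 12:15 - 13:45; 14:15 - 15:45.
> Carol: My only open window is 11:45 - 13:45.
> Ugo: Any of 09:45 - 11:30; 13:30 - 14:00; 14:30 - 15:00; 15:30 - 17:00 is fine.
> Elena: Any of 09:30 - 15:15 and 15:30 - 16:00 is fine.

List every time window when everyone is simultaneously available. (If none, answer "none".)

13:30-13:45

Aarav ∩ Carol: 12:15-13:45.
Aarav ∩ Carol ∩ Ugo: 13:30-13:45.
Aarav ∩ Carol ∩ Ugo ∩ Elena: 13:30-13:45.
Those are the intersection windows.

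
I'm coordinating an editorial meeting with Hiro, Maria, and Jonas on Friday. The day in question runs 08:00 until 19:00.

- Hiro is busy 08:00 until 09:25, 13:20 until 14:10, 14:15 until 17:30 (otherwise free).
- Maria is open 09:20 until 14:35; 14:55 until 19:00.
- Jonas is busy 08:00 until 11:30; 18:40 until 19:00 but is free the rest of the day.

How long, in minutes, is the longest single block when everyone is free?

110

Hiro free: 09:25-13:20, 14:10-14:15, 17:30-19:00 (invert busy blocks within the working day).
Maria free: 09:20-14:35, 14:55-19:00.
Jonas free: 11:30-18:40 (invert busy blocks within the working day).
Hiro ∩ Maria: 09:25-13:20, 14:10-14:15, 17:30-19:00.
Hiro ∩ Maria ∩ Jonas: 11:30-13:20, 14:10-14:15, 17:30-18:40.
The longest is 11:30-13:20 at 110 minutes.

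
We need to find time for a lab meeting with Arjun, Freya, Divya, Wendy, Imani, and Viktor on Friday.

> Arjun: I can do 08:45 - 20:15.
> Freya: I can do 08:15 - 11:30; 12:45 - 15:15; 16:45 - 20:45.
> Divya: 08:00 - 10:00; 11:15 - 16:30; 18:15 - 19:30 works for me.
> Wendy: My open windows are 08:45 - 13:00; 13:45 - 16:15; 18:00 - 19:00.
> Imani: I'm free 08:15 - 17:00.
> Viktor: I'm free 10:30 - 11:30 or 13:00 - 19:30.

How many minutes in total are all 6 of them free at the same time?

105

Arjun ∩ Freya: 08:45-11:30, 12:45-15:15, 16:45-20:15.
Arjun ∩ Freya ∩ Divya: 08:45-10:00, 11:15-11:30, 12:45-15:15, 18:15-19:30.
Arjun ∩ Freya ∩ Divya ∩ Wendy: 08:45-10:00, 11:15-11:30, 12:45-13:00, 13:45-15:15, 18:15-19:00.
Arjun ∩ Freya ∩ Divya ∩ Wendy ∩ Imani: 08:45-10:00, 11:15-11:30, 12:45-13:00, 13:45-15:15.
Arjun ∩ Freya ∩ Divya ∩ Wendy ∩ Imani ∩ Viktor: 11:15-11:30, 13:45-15:15.
Summing the common windows: 15 + 90 = 105 minutes.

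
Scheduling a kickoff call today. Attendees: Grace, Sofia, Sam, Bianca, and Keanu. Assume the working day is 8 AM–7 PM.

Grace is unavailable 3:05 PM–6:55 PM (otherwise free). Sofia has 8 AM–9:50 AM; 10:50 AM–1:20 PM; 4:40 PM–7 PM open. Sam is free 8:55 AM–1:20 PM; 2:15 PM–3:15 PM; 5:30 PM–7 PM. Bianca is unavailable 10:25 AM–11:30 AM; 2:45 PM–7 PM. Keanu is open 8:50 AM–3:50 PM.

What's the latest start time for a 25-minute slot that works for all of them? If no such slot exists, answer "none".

12:55

Grace free: 08:00-15:05, 18:55-19:00 (invert busy blocks within the working day).
Sofia free: 08:00-09:50, 10:50-13:20, 16:40-19:00.
Sam free: 08:55-13:20, 14:15-15:15, 17:30-19:00.
Bianca free: 08:00-10:25, 11:30-14:45 (invert busy blocks within the working day).
Keanu free: 08:50-15:50.
Grace ∩ Sofia: 08:00-09:50, 10:50-13:20, 18:55-19:00.
Grace ∩ Sofia ∩ Sam: 08:55-09:50, 10:50-13:20, 18:55-19:00.
Grace ∩ Sofia ∩ Sam ∩ Bianca: 08:55-09:50, 11:30-13:20.
Grace ∩ Sofia ∩ Sam ∩ Bianca ∩ Keanu: 08:55-09:50, 11:30-13:20.
Those are the intersection windows.
The last common window of at least 25 minutes is 11:30-13:20; a 25-minute meeting can start as late as 12:55 and still end by 13:20.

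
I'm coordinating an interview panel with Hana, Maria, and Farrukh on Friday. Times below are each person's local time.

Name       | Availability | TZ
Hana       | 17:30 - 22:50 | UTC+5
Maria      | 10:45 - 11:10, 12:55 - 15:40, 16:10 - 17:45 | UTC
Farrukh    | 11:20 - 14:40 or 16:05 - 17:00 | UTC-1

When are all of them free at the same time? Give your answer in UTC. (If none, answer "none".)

Hana in UTC: 12:30-17:50 (subtract 5h to convert from UTC+5).
Maria in UTC: 10:45-11:10, 12:55-15:40, 16:10-17:45.
Farrukh in UTC: 12:20-15:40, 17:05-18:00 (add 1h to convert from UTC-1).
Hana ∩ Maria: 12:55-15:40, 16:10-17:45.
Hana ∩ Maria ∩ Farrukh: 12:55-15:40, 17:05-17:45.
So the common availability across everyone is 12:55-15:40, 17:05-17:45.

12:55-15:40, 17:05-17:45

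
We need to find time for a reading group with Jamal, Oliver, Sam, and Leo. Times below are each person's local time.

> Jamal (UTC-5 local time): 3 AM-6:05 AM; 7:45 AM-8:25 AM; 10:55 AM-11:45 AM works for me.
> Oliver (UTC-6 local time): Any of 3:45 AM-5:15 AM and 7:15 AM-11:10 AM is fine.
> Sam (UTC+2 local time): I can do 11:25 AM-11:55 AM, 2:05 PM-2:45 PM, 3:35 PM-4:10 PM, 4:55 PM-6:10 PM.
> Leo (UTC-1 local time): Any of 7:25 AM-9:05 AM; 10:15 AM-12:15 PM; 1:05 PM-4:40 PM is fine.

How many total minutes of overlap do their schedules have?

25

Jamal in UTC: 08:00-11:05, 12:45-13:25, 15:55-16:45 (add 5h to convert from UTC-5).
Oliver in UTC: 09:45-11:15, 13:15-17:10 (add 6h to convert from UTC-6).
Sam in UTC: 09:25-09:55, 12:05-12:45, 13:35-14:10, 14:55-16:10 (subtract 2h to convert from UTC+2).
Leo in UTC: 08:25-10:05, 11:15-13:15, 14:05-17:40 (add 1h to convert from UTC-1).
Jamal ∩ Oliver: 09:45-11:05, 13:15-13:25, 15:55-16:45.
Jamal ∩ Oliver ∩ Sam: 09:45-09:55, 15:55-16:10.
Jamal ∩ Oliver ∩ Sam ∩ Leo: 09:45-09:55, 15:55-16:10.
Summing the common windows: 10 + 15 = 25 minutes.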